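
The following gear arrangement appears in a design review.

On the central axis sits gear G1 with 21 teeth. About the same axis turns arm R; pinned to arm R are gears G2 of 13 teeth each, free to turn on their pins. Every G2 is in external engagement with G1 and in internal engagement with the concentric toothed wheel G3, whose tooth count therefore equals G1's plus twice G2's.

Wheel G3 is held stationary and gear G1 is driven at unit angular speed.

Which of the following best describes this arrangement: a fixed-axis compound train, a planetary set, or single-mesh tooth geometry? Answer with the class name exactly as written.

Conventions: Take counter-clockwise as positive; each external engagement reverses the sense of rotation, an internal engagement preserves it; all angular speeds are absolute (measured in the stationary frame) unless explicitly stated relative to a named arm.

topology: planetary set — G1 21T / G2 13T / G3 47T, arm = carrier (Willis)
classification: planetary set

planetary set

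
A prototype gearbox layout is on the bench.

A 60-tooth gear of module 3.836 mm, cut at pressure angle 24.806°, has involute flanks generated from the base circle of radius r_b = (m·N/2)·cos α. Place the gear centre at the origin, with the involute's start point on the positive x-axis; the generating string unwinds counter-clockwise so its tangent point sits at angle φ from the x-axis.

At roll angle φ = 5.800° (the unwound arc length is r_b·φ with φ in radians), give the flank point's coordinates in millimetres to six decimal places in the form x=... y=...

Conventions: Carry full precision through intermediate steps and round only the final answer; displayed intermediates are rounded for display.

single-mesh involute tooth geometry (60T wheel at module 3.836)
pitch radius r_p = m·N/2 = 3.836·60/2 = 115.080000
base radius r_b = r_p·cos α = 115.080000·cos 24.806° = 104.461977
roll angle φ = 5.800° = 0.10122910 rad
x = r_b·(cos φ + φ·sin φ) = 104.995835
y = r_b·(sin φ − φ·cos φ) = 0.036083

x=104.995835 y=0.036083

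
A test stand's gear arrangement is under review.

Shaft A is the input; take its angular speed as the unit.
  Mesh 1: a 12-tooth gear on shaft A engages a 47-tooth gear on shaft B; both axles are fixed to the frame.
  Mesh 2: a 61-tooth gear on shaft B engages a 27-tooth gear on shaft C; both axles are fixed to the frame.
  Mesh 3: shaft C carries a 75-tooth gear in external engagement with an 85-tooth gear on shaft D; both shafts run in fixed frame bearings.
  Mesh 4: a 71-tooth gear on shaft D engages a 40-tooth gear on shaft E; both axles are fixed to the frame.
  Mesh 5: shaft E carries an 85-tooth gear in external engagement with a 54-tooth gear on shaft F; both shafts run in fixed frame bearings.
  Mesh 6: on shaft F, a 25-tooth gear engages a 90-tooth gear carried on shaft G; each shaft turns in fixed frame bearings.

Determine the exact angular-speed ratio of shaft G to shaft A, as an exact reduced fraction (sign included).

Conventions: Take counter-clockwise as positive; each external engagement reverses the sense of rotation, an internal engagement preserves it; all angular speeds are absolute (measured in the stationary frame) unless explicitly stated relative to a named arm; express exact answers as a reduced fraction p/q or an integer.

class = fixed-axis compound train [6 meshes; 6 ratios multiply, 6 sense flips]
mesh 1 [12T→47T]: running ratio 12/47, sense −
mesh 2 [61T→27T]: running ratio 244/423, sense +
mesh 3 [75T→85T]: running ratio 1220/2397, sense −
mesh 4 [71T→40T]: running ratio 4331/4794, sense +
mesh 5 [85T→54T]: running ratio 21655/15228, sense −
mesh 6 [25T→90T]: running ratio 108275/274104, sense +
ω_out/ω_in = 108275/274104

108275/274104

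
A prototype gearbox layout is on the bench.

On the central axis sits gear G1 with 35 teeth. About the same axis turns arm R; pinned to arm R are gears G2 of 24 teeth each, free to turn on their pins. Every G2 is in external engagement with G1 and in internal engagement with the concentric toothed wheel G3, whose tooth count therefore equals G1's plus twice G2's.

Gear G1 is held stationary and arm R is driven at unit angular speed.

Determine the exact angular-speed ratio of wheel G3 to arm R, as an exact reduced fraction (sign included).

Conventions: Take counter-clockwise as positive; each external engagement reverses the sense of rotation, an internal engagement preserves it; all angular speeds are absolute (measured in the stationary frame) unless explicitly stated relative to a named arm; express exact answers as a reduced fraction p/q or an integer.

118/83

topology: planetary set — G1 35T / G2 24T / G3 83T, arm = carrier (Willis)
ring teeth: 35 + 2·24 = 83
35(ω_sun−ω_arm) = −83(ω_ring−ω_arm),  ω_sun = 0, ω_arm = 1
ω_ring = 1 − (35/83)(0−1) = 118/83
ω_out/ω_in = 118/83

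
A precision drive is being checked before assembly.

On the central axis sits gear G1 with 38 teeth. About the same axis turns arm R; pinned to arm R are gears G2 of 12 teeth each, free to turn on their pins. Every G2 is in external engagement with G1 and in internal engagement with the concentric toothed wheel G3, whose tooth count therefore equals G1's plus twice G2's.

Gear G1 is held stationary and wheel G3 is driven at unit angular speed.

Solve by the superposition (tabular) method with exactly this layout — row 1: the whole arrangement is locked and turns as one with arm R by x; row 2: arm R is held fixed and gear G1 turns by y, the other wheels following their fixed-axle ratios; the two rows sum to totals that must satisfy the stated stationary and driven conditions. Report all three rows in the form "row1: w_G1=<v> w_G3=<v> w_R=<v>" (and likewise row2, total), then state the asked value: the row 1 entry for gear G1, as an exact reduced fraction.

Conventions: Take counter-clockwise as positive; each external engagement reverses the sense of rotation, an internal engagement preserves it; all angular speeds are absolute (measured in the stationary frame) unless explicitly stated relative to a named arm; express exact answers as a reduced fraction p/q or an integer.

row1: w_G1=31/50 w_G3=31/50 w_R=31/50
row2: w_G1=-31/50 w_G3=19/50 w_R=0
total: w_G1=0 w_G3=1 w_R=31/50
asked value: 31/50

recognized (axles ride arm R): planetary set, 38/12/62 teeth
superposition row 1 [locked train]: every member turns x
row 2 (arm held, sun turns y): ω_ring = −(38/62)·y, ω_arm = 0
boundary: total ω_sun = x + y = 0 and total ω_ring = x − (38/62)·y = 1  ⇒  y = -31/50, x = 31/50
row 2 ring = −(38/62)·(-31/50) = 19/50
totals (row 1 + row 2): sun 31/50 + (-31/50) = 0, ring 31/50 + 19/50 = 1, arm 31/50 + 0 = 31/50
asked cell (row1, sun) = 31/50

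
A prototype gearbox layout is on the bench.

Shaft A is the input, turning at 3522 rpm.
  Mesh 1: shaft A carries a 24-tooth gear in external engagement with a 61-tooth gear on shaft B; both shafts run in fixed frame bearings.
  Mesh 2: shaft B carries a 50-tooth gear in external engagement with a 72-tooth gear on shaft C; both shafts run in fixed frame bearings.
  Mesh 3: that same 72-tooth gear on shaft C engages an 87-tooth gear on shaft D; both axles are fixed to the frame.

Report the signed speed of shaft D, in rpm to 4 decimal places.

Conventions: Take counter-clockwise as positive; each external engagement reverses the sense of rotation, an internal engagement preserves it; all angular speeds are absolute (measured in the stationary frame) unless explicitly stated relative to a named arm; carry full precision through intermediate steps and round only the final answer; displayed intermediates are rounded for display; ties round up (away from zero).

-796.3821 rpm

class = fixed-axis compound train [3 meshes; 3 ratios multiply, 3 sense flips]
mesh 1 [24T→61T]: ω = 3522.0000×24/61 = 1385.7049 rpm, sense flips to −
mesh 2 [50T→72T]: ω = 1385.7049×50/72 = 962.2951 rpm, sense flips to +
mesh 3 [72T→87T]: ω = 962.2951×72/87 = 796.3821 rpm, sense flips to −
signed output speed = -796.3821 rpm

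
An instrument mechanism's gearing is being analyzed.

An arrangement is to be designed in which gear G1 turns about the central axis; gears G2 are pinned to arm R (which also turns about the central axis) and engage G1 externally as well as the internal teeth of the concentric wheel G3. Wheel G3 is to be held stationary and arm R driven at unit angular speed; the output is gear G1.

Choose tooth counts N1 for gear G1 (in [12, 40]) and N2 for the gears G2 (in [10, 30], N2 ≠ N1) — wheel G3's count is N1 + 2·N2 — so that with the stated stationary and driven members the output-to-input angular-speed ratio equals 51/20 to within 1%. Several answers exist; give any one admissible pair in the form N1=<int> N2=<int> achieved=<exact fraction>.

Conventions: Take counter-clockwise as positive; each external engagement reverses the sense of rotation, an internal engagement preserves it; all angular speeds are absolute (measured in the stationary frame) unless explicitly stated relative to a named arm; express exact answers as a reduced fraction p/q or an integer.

N1=40 N2=11 achieved=51/20

planetary set to be sized for 51/20 (Willis relation)
Willis with ω_ring = 0: ω_sun/ω_arm = (N1+N3)/N1; set equal to 51/20  ⇒  N3/N1 = 51/20 − 1 = 31/20
N3 = N1 + 2·N2  ⇒  N2/N1 = (N3/N1 − 1)/2 = (31/20 − 1)/2 = 11/40
smallest multiple with N1 ≥ 12 and N2 ≥ 10: k = 1  ⇒  N1 = 1·40 = 40, N2 = 1·11 = 11 (N1 ≤ 40, N2 ≤ 30, N2 ≠ N1 ✓), N3 = 40 + 2·11 = 62
check: (N1+N3)/N1 with N1 = 40, N3 = 62 gives 51/20; |achieved − target| = 0 ≤ 51/2000 ✓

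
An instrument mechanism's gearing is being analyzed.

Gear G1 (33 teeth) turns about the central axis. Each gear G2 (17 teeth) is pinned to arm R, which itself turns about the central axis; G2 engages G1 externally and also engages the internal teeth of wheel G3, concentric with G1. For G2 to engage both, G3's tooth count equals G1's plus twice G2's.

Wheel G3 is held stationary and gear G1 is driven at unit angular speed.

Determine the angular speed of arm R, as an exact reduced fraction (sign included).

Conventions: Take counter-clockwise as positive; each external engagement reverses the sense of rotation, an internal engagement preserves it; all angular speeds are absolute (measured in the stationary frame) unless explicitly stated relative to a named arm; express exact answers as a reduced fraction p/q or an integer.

33/100

planetary set (33T centre, 17T on arm, 67T internal) — Willis relation
ring teeth: 33 + 2·17 = 67
33(ω_sun−ω_arm) = −67(ω_ring−ω_arm),  ω_ring = 0, ω_sun = 1
33(1−ω_arm) = −67(0−ω_arm)  ⇒  100·ω_arm = 33  ⇒  ω_arm = 33/100
exact speed ratio = 33/100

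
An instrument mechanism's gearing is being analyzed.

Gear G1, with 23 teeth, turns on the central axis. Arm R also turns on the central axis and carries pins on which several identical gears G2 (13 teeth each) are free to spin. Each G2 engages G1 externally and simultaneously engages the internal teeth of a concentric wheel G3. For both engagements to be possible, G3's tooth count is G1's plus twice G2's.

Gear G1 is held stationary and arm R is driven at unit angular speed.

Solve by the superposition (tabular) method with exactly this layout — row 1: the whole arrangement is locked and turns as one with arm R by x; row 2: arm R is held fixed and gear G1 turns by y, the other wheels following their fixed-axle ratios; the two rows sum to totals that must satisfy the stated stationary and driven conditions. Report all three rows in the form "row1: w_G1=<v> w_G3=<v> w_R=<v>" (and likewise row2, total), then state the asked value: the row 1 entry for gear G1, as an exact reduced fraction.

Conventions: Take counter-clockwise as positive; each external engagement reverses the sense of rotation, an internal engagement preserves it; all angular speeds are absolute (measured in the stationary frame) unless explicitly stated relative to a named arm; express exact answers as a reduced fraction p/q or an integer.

row1: w_G1=1 w_G3=1 w_R=1
row2: w_G1=-1 w_G3=23/49 w_R=0
total: w_G1=0 w_G3=72/49 w_R=1
asked value: 1

planetary set (23T centre, 13T on arm, 49T internal) — Willis relation
superposition row 1 [locked train]: every member turns x
row 2 (arm held, sun turns y): ω_ring = −(23/49)·y, ω_arm = 0
boundary: total ω_sun = x + y = 0 and total ω_arm = x = 1  ⇒  y = -1, x = 1
row 2 ring = −(23/49)·(-1) = 23/49
totals (row 1 + row 2): sun 1 + (-1) = 0, ring 1 + 23/49 = 72/49, arm 1 + 0 = 1
asked cell (row1, sun) = 1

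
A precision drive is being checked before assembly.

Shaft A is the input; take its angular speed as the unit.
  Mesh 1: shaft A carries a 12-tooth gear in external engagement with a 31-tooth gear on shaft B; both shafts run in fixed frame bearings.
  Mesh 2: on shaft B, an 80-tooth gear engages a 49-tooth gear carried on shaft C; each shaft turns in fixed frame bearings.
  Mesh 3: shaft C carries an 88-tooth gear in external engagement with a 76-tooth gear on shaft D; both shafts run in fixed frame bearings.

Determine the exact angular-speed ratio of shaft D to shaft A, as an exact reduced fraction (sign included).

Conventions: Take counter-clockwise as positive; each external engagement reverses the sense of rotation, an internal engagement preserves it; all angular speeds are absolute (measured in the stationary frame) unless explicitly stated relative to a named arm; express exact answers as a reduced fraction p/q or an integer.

class = fixed-axis compound train [3 meshes; 3 ratios multiply, 3 sense flips]
mesh 1 [12T→31T]: running ratio 12/31, sense −
mesh 2 [80T→49T]: running ratio 960/1519, sense +
mesh 3 [88T→76T]: running ratio 21120/28861, sense −
ω_out/ω_in = -21120/28861

-21120/28861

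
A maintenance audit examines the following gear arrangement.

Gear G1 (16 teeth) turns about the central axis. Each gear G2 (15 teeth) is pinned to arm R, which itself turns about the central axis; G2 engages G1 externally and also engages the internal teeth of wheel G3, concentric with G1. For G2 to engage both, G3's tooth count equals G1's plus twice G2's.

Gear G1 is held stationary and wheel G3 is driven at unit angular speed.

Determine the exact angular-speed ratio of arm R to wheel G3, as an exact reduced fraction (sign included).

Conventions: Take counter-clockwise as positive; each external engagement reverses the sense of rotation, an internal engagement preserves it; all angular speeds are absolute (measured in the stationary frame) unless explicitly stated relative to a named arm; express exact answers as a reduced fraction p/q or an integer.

planetary set (16T centre, 15T on arm, 46T internal) — Willis relation
ring teeth: 16 + 2·15 = 46
16(ω_sun−ω_arm) = −46(ω_ring−ω_arm),  ω_sun = 0, ω_ring = 1
16(0−ω_arm) = −46(1−ω_arm)  ⇒  62·ω_arm = 46  ⇒  ω_arm = 23/31
ω_out/ω_in = 23/31

23/31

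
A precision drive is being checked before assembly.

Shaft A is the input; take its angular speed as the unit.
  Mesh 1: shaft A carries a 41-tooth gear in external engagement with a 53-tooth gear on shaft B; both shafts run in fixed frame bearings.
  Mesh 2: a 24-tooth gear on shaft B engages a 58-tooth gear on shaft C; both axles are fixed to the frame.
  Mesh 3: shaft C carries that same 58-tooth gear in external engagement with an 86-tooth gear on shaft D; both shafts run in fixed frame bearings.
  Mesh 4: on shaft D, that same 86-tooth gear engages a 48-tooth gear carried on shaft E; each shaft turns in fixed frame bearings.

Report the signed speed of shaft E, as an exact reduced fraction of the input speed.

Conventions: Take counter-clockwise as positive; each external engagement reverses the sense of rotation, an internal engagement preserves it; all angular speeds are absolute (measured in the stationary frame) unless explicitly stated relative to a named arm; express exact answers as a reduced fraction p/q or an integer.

4-mesh fixed-axis compound train (all bearings frame-fixed)
mesh 1 [41T→53T]: |ω|/ω_in = 1×41/53 = 41/53, sense flips to −
mesh 2 [24T→58T]: |ω|/ω_in = (41/53)×24/58 = 492/1537, sense flips to +
mesh 3 [58T→86T]: |ω|/ω_in = (492/1537)×58/86 = 492/2279, sense flips to −
mesh 4 [86T→48T]: |ω|/ω_in = (492/2279)×86/48 = 41/106, sense flips to +
signed output speed (× input speed) = 41/106

41/106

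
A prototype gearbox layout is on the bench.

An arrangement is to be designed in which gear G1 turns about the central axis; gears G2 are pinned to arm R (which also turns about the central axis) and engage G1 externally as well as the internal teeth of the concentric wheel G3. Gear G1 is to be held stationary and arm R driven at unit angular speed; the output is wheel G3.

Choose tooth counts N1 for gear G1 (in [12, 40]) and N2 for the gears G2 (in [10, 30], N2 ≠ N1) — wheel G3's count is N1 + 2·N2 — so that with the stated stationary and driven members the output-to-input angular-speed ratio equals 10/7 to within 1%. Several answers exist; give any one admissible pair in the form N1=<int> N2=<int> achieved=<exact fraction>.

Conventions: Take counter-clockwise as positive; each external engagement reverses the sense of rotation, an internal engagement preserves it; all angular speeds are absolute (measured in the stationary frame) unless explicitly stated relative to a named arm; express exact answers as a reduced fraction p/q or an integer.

N1=15 N2=10 achieved=10/7

topology: planetary set — design target 10/7, arm = carrier (Willis)
Willis with ω_sun = 0: ω_ring/ω_arm = (N1+N3)/N3; set equal to 10/7  ⇒  N3/N1 = 1/(10/7 − 1) = 7/3
N3 = N1 + 2·N2  ⇒  N2/N1 = (N3/N1 − 1)/2 = (7/3 − 1)/2 = 2/3
smallest multiple with N1 ≥ 12 and N2 ≥ 10: k = 5  ⇒  N1 = 5·3 = 15, N2 = 5·2 = 10 (N1 ≤ 40, N2 ≤ 30, N2 ≠ N1 ✓), N3 = 15 + 2·10 = 35
check: (N1+N3)/N3 with N1 = 15, N3 = 35 gives 10/7; |achieved − target| = 0 ≤ 1/70 ✓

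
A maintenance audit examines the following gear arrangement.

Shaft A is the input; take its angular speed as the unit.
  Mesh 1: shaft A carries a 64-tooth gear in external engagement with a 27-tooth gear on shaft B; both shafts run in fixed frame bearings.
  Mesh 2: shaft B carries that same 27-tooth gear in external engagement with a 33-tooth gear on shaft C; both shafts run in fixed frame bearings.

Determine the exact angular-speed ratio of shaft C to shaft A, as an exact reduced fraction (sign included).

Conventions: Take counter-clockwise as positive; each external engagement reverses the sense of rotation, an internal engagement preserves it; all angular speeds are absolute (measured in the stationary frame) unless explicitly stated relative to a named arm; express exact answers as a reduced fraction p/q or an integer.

class = fixed-axis compound train [2 meshes; 2 ratios multiply, 2 sense flips]
mesh 1 [64T→27T]: running ratio 64/27, sense −
mesh 2 [27T→33T]: running ratio 64/33, sense +
ω_out/ω_in = 64/33

64/33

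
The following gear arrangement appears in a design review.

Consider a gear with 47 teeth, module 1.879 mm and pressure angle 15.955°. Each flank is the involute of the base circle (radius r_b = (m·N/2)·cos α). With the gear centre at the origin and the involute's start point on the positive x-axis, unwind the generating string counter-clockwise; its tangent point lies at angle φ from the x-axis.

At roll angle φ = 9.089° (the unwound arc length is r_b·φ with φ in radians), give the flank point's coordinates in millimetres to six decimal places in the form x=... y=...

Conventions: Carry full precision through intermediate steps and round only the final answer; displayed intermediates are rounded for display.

x=42.986326 y=0.056351

recognized (one wheel, involute flank): single-mesh tooth geometry, m = 1.879, N = 47
pitch radius r_p = m·N/2 = 1.879·47/2 = 44.156500
base radius r_b = r_p·cos α = 44.156500·cos 15.955° = 42.455498
roll angle φ = 9.089° = 0.15863298 rad
x = r_b·(cos φ + φ·sin φ) = 42.986326
y = r_b·(sin φ − φ·cos φ) = 0.056351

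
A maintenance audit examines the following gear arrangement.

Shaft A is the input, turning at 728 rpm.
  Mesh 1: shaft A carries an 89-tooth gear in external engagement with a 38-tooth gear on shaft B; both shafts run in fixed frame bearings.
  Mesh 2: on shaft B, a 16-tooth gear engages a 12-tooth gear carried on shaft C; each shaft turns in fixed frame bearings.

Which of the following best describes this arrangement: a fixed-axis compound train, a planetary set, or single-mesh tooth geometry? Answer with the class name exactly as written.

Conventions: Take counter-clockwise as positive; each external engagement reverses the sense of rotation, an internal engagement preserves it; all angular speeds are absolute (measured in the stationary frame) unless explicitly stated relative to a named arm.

fixed-axis compound train

topology: fixed-axis compound train — 2 meshes, A→C
classification: fixed-axis compound train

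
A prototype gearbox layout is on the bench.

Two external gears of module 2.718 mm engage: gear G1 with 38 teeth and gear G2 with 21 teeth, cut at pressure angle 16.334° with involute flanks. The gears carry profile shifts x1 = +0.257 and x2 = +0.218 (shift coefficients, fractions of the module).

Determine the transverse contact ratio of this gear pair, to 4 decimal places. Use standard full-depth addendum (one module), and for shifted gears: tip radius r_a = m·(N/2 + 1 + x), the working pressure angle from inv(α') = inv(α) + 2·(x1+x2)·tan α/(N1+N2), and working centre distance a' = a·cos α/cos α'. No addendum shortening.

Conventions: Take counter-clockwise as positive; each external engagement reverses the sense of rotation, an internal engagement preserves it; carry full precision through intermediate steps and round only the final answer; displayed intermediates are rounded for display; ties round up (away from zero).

recognized (one external pair, fixed centres): single-mesh tooth geometry, m = 2.718, N1 = 38, N2 = 21
base radii: r_b1 = 49.557655, r_b2 = 27.387125
tip radii: r_a1 = 55.058526, r_a2 = 31.849524
inv(α') = inv(16.334°) + 2·(+0.257+0.218)·tan α/(38+21) = 0.01270149  ⇒  α' = 18.99344°
a' = a·cos α / cos α' = 80.1810·cos 16.334°/cos 18.99344° = 81.375184
action lengths: √(r_a1²−r_b1²) = 23.989166, √(r_a2²−r_b2²) = 16.258461
base pitch p_b = π·m·cos α = 8.194209
CR = (23.989166 + 16.258461 − 81.375184·sin 18.99344°)/8.194209 = 1.679633
contact ratio ≈ 1.6796

1.6796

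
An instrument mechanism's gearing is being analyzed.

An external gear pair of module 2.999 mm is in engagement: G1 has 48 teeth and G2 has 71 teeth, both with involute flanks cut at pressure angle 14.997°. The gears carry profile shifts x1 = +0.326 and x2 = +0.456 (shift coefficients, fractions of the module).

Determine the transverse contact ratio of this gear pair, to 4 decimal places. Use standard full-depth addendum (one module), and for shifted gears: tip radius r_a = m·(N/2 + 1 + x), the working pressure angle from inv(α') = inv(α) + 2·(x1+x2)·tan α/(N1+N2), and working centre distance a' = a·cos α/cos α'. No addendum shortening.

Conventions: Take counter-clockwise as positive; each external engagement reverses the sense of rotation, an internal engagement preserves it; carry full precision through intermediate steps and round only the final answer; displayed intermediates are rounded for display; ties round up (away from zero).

class = single-mesh tooth geometry [involute pair 48T × 71T, m = 2.999]
base radii: r_b1 = 69.524453, r_b2 = 102.838253
tip radii: r_a1 = 75.952674, r_a2 = 110.831044
inv(α') = inv(14.997°) + 2·(+0.326+0.456)·tan α/(48+71) = 0.00966693  ⇒  α' = 17.38436°
a' = a·cos α / cos α' = 178.4405·cos 14.997°/cos 17.38436° = 180.612745
action lengths: √(r_a1²−r_b1²) = 30.580372, √(r_a2²−r_b2²) = 41.325707
base pitch p_b = π·m·cos α = 9.100730
CR = (30.580372 + 41.325707 − 180.612745·sin 17.38436°)/9.100730 = 1.971552
contact ratio ≈ 1.9716

1.9716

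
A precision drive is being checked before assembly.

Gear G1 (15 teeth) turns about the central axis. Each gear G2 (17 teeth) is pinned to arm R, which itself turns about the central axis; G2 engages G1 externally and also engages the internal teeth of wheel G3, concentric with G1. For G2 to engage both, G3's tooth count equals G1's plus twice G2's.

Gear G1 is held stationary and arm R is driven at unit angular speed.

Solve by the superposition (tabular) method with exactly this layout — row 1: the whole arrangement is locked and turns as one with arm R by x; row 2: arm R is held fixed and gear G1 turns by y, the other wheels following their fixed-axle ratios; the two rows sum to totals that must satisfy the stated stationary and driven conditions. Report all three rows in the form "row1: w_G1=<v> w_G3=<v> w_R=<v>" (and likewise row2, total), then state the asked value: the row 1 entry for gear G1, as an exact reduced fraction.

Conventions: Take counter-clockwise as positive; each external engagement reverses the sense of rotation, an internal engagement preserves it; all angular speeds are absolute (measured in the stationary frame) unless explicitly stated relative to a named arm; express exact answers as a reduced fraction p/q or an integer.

row1: w_G1=1 w_G3=1 w_R=1
row2: w_G1=-1 w_G3=15/49 w_R=0
total: w_G1=0 w_G3=64/49 w_R=1
asked value: 1

topology: planetary set — G1 15T / G2 17T / G3 49T, arm = carrier (Willis)
superposition row 1 [locked train]: every member turns x
superposition row 2 [arm held]: sun y, ring −(15/49)·y, arm 0
boundary: total ω_sun = x + y = 0 and total ω_arm = x = 1  ⇒  y = -1, x = 1
row 2 ring = −(15/49)·(-1) = 15/49
totals (row 1 + row 2): sun 1 + (-1) = 0, ring 1 + 15/49 = 64/49, arm 1 + 0 = 1
asked cell (row1, sun) = 1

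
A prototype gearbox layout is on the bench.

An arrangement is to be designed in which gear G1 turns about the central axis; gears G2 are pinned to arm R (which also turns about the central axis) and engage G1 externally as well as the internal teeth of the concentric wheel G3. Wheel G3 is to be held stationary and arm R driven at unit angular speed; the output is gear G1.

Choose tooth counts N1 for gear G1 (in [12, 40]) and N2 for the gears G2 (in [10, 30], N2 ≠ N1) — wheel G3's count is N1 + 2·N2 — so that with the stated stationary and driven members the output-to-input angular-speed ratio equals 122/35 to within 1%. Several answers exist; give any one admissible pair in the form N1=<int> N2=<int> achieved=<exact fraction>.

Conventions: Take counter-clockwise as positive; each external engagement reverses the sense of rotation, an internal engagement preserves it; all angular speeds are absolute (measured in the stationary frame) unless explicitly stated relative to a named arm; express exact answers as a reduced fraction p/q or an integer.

planetary set to be sized for 122/35 (Willis relation)
Willis with ω_ring = 0: ω_sun/ω_arm = (N1+N3)/N1; set equal to 122/35  ⇒  N3/N1 = 122/35 − 1 = 87/35
N3 = N1 + 2·N2  ⇒  N2/N1 = (N3/N1 − 1)/2 = (87/35 − 1)/2 = 26/35
smallest multiple with N1 ≥ 12 and N2 ≥ 10: k = 1  ⇒  N1 = 1·35 = 35, N2 = 1·26 = 26 (N1 ≤ 40, N2 ≤ 30, N2 ≠ N1 ✓), N3 = 35 + 2·26 = 87
check: (N1+N3)/N1 with N1 = 35, N3 = 87 gives 122/35; |achieved − target| = 0 ≤ 61/1750 ✓

N1=35 N2=26 achieved=122/35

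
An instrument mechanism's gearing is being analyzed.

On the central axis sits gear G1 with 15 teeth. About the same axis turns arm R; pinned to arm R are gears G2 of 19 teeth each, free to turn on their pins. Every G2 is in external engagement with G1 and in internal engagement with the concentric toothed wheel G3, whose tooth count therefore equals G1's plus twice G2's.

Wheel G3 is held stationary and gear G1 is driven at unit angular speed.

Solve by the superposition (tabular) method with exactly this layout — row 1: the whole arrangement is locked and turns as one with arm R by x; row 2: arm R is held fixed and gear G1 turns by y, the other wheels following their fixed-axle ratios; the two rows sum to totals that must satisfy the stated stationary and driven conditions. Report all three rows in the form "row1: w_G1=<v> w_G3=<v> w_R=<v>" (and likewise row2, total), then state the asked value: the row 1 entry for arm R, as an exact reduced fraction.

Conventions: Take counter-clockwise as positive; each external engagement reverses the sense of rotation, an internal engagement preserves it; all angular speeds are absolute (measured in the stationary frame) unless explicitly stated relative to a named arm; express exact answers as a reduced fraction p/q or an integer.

row1: w_G1=15/68 w_G3=15/68 w_R=15/68
row2: w_G1=53/68 w_G3=-15/68 w_R=0
total: w_G1=1 w_G3=0 w_R=15/68
asked value: 15/68

planetary set (15T centre, 19T on arm, 53T internal) — Willis relation
row 1: whole set turns with the arm by x
row 2: sun turns y, ring = −(15/53)·y, arm 0
boundary: total ω_ring = x − (15/53)·y = 0 and total ω_sun = x + y = 1  ⇒  y = 53/68, x = 15/68
row 2 ring = −(15/53)·53/68 = -15/68
totals (row 1 + row 2): sun 15/68 + 53/68 = 1, ring 15/68 + (-15/68) = 0, arm 15/68 + 0 = 15/68
asked cell (row1, arm) = 15/68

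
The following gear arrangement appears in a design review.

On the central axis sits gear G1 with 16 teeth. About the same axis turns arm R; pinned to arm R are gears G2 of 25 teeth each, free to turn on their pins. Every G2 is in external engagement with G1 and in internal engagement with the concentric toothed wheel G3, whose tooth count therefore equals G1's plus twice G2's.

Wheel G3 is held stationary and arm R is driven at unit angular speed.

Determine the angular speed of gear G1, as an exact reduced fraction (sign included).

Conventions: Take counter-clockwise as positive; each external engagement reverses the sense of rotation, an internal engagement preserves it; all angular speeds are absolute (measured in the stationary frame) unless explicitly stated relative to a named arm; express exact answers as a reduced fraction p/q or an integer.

recognized (axles ride arm R): planetary set, 16/25/66 teeth
ring teeth: 16 + 2·25 = 66
16(ω_sun−ω_arm) = −66(ω_ring−ω_arm),  ω_ring = 0, ω_arm = 1
ω_sun = 1 − (66/16)(0−1) = 41/8
exact speed ratio = 41/8

41/8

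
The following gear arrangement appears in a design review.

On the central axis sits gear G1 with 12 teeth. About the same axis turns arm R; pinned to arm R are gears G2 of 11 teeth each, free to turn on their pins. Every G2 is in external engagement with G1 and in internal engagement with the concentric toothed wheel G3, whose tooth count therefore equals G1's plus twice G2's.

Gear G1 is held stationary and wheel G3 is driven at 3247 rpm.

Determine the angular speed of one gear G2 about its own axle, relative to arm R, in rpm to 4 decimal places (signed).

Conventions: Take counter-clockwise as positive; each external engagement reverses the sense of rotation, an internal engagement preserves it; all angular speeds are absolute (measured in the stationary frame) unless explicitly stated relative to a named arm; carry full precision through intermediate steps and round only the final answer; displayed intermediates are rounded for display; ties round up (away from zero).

recognized (axles ride arm R): planetary set, 12/11/34 teeth
normalise by the input: solve with ω_ring = 1, then scale by 3247 rpm
ring teeth: 12 + 2·11 = 34
12(ω_sun−ω_arm) = −34(ω_ring−ω_arm),  ω_sun = 0, ω_ring = 1
12(0−ω_arm) = −34(1−ω_arm)  ⇒  46·ω_arm = 34  ⇒  ω_arm = 17/23
sun–planet mesh: 12·(0−17/23) = −11·(ω_p−ω_arm)  ⇒  ω_p−ω_arm = 204/253
scale: ω_p−ω_arm = 204/253 × 3247 rpm = +2618.1344 rpm

+2618.1344 rpm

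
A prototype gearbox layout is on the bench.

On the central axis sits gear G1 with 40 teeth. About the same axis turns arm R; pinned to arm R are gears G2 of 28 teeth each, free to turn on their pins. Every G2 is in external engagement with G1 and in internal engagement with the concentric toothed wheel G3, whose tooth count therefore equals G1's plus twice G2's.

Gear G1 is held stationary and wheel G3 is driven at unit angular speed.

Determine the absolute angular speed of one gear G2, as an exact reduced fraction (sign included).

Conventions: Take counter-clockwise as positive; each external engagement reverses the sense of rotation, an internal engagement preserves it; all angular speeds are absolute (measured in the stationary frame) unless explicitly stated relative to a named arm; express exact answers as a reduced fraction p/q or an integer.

class = planetary set [G3 = 40+2·28 = 96; Willis about the carrier]
ring teeth: 40 + 2·28 = 96
40(ω_sun−ω_arm) = −96(ω_ring−ω_arm),  ω_sun = 0, ω_ring = 1
40(0−ω_arm) = −96(1−ω_arm)  ⇒  136·ω_arm = 96  ⇒  ω_arm = 12/17
sun–planet mesh: 40·(0−12/17) = −28·(ω_p−ω_arm)  ⇒  ω_p−ω_arm = 120/119
ω_p = 12/17 + 120/119 = 12/7
exact speed ratio = 12/7

12/7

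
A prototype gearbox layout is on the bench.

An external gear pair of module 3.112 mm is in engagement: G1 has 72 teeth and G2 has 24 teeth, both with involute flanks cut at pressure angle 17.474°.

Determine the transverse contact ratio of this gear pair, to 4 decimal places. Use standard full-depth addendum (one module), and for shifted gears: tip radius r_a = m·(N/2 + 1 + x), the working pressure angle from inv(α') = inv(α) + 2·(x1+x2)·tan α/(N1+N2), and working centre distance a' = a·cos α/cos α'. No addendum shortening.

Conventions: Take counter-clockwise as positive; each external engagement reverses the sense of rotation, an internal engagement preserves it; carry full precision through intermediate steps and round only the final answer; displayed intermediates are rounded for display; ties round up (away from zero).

topology: single-mesh involute geometry — m = 3.112, 72T/24T pair
base radii: r_b1 = 106.862094, r_b2 = 35.620698
tip radii: r_a1 = 115.144000, r_a2 = 40.456000
no profile shift: α' = α, a' = a
action lengths: √(r_a1²−r_b1²) = 42.879291, √(r_a2²−r_b2²) = 19.179515
base pitch p_b = π·m·cos α = 9.325477
CR = (42.879291 + 19.179515 − 149.376000·sin 17.47400°)/9.325477 = 1.844970
contact ratio ≈ 1.8450

1.8450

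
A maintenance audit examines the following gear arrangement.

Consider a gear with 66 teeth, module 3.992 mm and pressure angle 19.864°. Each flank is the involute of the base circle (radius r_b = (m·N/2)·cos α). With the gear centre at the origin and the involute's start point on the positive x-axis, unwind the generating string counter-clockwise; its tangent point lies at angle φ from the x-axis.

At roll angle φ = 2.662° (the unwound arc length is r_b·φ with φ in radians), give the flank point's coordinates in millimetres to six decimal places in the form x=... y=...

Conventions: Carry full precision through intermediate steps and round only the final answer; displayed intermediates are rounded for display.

class = single-mesh tooth geometry [base-circle involute, m = 3.992, 66T]
pitch radius r_p = m·N/2 = 3.992·66/2 = 131.736000
base radius r_b = r_p·cos α = 131.736000·cos 19.864° = 123.897946
roll angle φ = 2.662° = 0.04646066 rad
x = r_b·(cos φ + φ·sin φ) = 124.031597
y = r_b·(sin φ − φ·cos φ) = 0.004141

x=124.031597 y=0.004141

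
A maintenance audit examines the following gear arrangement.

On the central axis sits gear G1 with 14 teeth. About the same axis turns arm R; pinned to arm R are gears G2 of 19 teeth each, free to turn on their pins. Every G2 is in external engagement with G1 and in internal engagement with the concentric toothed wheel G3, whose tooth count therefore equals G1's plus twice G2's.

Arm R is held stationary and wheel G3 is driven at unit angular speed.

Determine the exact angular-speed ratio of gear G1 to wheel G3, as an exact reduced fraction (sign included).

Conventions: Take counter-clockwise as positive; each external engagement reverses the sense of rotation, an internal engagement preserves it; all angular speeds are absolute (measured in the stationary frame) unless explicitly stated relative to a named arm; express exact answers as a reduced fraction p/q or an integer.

-26/7

planetary set (14T centre, 19T on arm, 52T internal) — Willis relation
ring teeth: 14 + 2·19 = 52
14(ω_sun−ω_arm) = −52(ω_ring−ω_arm),  ω_arm = 0, ω_ring = 1
ω_sun = 0 − (52/14)(1−0) = -26/7
ω_out/ω_in = -26/7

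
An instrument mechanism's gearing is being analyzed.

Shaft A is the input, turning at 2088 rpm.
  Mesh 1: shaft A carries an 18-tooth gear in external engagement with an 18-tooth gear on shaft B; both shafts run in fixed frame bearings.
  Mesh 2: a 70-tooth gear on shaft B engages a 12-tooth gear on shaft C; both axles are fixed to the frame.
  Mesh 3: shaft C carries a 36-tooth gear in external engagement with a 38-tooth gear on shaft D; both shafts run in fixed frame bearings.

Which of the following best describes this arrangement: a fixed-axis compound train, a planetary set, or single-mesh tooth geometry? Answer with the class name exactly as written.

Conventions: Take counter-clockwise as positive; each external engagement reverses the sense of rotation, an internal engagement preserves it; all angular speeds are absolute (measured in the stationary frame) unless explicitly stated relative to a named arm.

topology: fixed-axis compound train — 3 meshes, A→D
classification: fixed-axis compound train

fixed-axis compound train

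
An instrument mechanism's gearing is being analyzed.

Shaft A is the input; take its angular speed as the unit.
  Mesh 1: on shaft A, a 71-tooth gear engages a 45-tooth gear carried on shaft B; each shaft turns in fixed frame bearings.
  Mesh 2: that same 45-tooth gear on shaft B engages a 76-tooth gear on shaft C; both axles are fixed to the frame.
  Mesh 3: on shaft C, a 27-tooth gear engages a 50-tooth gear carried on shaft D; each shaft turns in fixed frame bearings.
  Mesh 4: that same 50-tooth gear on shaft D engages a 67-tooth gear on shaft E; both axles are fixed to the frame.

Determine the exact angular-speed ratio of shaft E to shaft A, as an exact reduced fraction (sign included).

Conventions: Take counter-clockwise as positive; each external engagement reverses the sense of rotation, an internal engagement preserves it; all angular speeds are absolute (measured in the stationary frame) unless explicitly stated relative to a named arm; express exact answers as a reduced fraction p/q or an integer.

1917/5092

class = fixed-axis compound train [4 meshes; 4 ratios multiply, 4 sense flips]
mesh 1 [71T→45T]: running ratio 71/45, sense −
mesh 2 [45T→76T]: running ratio 71/76, sense +
mesh 3 [27T→50T]: running ratio 1917/3800, sense −
mesh 4 [50T→67T]: running ratio 1917/5092, sense +
ω_out/ω_in = 1917/5092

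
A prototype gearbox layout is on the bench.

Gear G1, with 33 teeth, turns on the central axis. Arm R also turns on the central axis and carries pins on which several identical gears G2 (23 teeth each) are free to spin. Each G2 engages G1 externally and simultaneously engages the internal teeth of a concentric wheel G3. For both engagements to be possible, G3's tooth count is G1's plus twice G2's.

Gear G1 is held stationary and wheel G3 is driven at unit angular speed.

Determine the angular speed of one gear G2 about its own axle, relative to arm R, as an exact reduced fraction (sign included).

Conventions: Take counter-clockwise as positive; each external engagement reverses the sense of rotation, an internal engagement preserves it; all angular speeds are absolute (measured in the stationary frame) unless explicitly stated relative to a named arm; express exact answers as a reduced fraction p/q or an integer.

2607/2576

topology: planetary set — G1 33T / G2 23T / G3 79T, arm = carrier (Willis)
ring teeth: 33 + 2·23 = 79
33(ω_sun−ω_arm) = −79(ω_ring−ω_arm),  ω_sun = 0, ω_ring = 1
33(0−ω_arm) = −79(1−ω_arm)  ⇒  112·ω_arm = 79  ⇒  ω_arm = 79/112
sun–planet mesh: 33·(0−79/112) = −23·(ω_p−ω_arm)  ⇒  ω_p−ω_arm = 2607/2576
exact speed ratio = 2607/2576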